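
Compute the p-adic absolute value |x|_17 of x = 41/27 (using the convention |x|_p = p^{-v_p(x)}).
|41/27|_17 = 1

Step 1 — compute v_17(x) by factoring powers of 17 out of the numerator and denominator: v_17(41/27) = 0. Step 2 — apply |x|_p = p^{-v_p(x)} = 17^{0} = 1.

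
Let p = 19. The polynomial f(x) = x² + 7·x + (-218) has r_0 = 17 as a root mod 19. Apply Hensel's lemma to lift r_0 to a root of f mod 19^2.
r_1 = 74 (mod 361)

Hensel: r_{i+1} = r_i − f(r_i)·(f′(r_i))^{-1} mod 19^{i+2}, f′(x) = 2x + 7. Iterate:
  r_0 = 17 (mod 19)
  r_1 = 74 (mod 361)
Final: r = 74 satisfies f(r) ≡ 0 mod 19^2.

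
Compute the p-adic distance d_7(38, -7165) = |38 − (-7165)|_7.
d_7(38, -7165) = 1/2401

Step 1 — x − y = 38 − (-7165) = 7203. Step 2 — v_7(7203) = 4 (factor: 7203 = (7^4 · 3); the sign does not affect v_p). Step 3 — |x − y|_7 = 7^{-4} = 1/2401.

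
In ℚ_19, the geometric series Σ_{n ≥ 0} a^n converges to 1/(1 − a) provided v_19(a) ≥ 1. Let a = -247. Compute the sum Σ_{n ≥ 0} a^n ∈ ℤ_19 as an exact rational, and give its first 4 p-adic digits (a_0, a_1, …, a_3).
Σ a^n = 1/(1 − a) = 1/248;  first 4 digits = (1, 6, 16, 15)

v_19(a) = 1 ≥ 1, so the series converges in ℤ_19 to 1/(1 − a) = 1/(1 − (-247)) = 1/248. Expand this rational in ℤ_19: compute digits iteratively via d_i = x_i mod 19, x_{i+1} = (x_i − d_i)/19. The first 4 digits are (1, 6, 16, 15).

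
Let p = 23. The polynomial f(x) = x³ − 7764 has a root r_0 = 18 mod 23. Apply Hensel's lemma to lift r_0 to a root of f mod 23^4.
r_3 = 869 (mod 279841)

Hensel: r_{i+1} = r_i − f(r_i)/f′(r_i) mod 23^{i+2}, where f′(x) = 3x². Iterate:
  r_0 = 18 (mod 23)
  r_1 = 340 (mod 529)
  r_2 = 869 (mod 12167)
  r_3 = 869 (mod 279841)
Final: r = 869 with f(r) ≡ 0 mod 23^4.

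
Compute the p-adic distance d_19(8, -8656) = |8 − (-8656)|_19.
d_19(8, -8656) = 1/361

Step 1 — x − y = 8 − (-8656) = 8664. Step 2 — v_19(8664) = 2 (factor: 8664 = (19^2 · 24); the sign does not affect v_p). Step 3 — |x − y|_19 = 19^{-2} = 1/361.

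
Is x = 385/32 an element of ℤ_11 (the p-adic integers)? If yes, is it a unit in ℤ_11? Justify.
x ∈ ℤ_11 but not a unit; v_11(x) = 1 > 0

ℤ_11 = {x ∈ ℚ_11 : v_11(x) ≥ 0} and ℤ_11^× = {x ∈ ℤ_11 : v_11(x) = 0}. Here v_11(385/32) = v_11(num) − v_11(den) = 1; compare against these criteria.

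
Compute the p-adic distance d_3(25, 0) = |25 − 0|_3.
d_3(25, 0) = 1

Step 1 — x − y = 25 − 0 = 25. Step 2 — v_3(25) = 0 (factor: 25 = (3^0 · 25); the sign does not affect v_p). Step 3 — |x − y|_3 = 3^{0} = 1.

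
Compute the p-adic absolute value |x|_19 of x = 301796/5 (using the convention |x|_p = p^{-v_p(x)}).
|301796/5|_19 = 1/6859

Step 1 — compute v_19(x) by factoring powers of 19 out of the numerator and denominator: v_19(301796/5) = 3. Step 2 — apply |x|_p = p^{-v_p(x)} = 19^{-3} = 1/6859.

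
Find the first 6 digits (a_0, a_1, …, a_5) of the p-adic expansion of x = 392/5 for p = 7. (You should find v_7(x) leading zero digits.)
(a_0, …, a_5) = (0, 0, 3, 4, 5, 2)

v_7(392/5) = 2, so a_0 = ... = a_1 = 0. Factor out: x = 7^2 · u with u = 8/5 a unit in ℤ_7. Expand u iteratively via a_{v+i} = u_i mod 7, u_{i+1} = (u_i − a_{v+i})/7:
  u_0 = 8/5;  a_2 = 3;  u_1 = (u_0 − 3)/7 = -1/5
  u_1 = -1/5;  a_3 = 4;  u_2 = (u_1 − 4)/7 = -3/5
  u_2 = -3/5;  a_4 = 5;  u_3 = (u_2 − 5)/7 = -4/5
  u_3 = -4/5;  a_5 = 2;  u_4 = (u_3 − 2)/7 = -2/5
Digits: (0, 0, 3, 4, 5, 2).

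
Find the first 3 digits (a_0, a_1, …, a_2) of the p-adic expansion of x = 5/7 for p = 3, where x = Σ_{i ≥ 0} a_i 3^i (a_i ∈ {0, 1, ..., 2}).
(a_0, …, a_2) = (2, 0, 2)

v_3(5/7) = 0 (numerator and denominator both coprime to 3), so x ∈ ℤ_3^×. Compute digits iteratively via a_i = x_i mod 3, x_{i+1} = (x_i − a_i)/3, with x_0 = x:
  x_0 = 5/7;  a_0 = 2;  x_1 = (x_0 − 2)/3 = -3/7
  x_1 = -3/7;  a_1 = 0;  x_2 = (x_1 − 0)/3 = -1/7
  x_2 = -1/7;  a_2 = 2;  x_3 = (x_2 − 2)/3 = -5/7
Digits: (2, 0, 2).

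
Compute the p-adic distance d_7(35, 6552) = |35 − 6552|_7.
d_7(35, 6552) = 1/343

Step 1 — x − y = 35 − 6552 = -6517. Step 2 — v_7(-6517) = 3 (factor: -6517 = −(7^3 · 19); the sign does not affect v_p). Step 3 — |x − y|_7 = 7^{-3} = 1/343.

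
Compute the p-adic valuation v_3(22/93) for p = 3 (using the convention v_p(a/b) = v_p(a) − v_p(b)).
v_3(22/93) = -1

Factor powers of 3 from the numerator and denominator of the reduced fraction: 22 = 3^0 · 22 and 93 = 3^1 · 31. Apply v_p(a/b) = v_p(a) − v_p(b): v_3(22/93) = 0 − 1 = -1.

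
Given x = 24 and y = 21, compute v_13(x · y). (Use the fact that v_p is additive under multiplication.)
v_13(504) = 0

v_p(x) = 0 (factor: 24 = 13^0 · 24); v_p(y) = 0 (factor: 21 = 13^0 · 21). Additivity: v_p(xy) = v_p(x) + v_p(y) = 0 + 0 = 0. (Direct check: xy = 504 = 13^0 · (504).)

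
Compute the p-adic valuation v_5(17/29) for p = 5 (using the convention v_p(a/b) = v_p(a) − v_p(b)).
v_5(17/29) = 0

Factor powers of 5 from the numerator and denominator of the reduced fraction: 17 = 5^0 · 17 and 29 = 5^0 · 29. Apply v_p(a/b) = v_p(a) − v_p(b): v_5(17/29) = 0 − 0 = 0.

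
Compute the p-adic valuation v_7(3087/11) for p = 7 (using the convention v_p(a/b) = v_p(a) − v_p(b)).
v_7(3087/11) = 3

Factor powers of 7 from the numerator and denominator of the reduced fraction: 3087 = 7^3 · 9 and 11 = 7^0 · 11. Apply v_p(a/b) = v_p(a) − v_p(b): v_7(3087/11) = 3 − 0 = 3.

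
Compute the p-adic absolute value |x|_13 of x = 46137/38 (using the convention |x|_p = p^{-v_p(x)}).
|46137/38|_13 = 1/2197

Step 1 — compute v_13(x) by factoring powers of 13 out of the numerator and denominator: v_13(46137/38) = 3. Step 2 — apply |x|_p = p^{-v_p(x)} = 13^{-3} = 1/2197.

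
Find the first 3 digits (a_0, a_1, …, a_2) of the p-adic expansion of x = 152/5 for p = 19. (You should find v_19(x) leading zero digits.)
(a_0, …, a_2) = (0, 13, 7)

v_19(152/5) = 1, so a_0 = ... = a_0 = 0. Factor out: x = 19^1 · u with u = 8/5 a unit in ℤ_19. Expand u iteratively via a_{v+i} = u_i mod 19, u_{i+1} = (u_i − a_{v+i})/19:
  u_0 = 8/5;  a_1 = 13;  u_1 = (u_0 − 13)/19 = -3/5
  u_1 = -3/5;  a_2 = 7;  u_2 = (u_1 − 7)/19 = -2/5
Digits: (0, 13, 7).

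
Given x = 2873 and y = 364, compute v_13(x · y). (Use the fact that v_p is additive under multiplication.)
v_13(1045772) = 3

v_p(x) = 2 (factor: 2873 = 13^2 · 17); v_p(y) = 1 (factor: 364 = 13^1 · 28). Additivity: v_p(xy) = v_p(x) + v_p(y) = 2 + 1 = 3. (Direct check: xy = 1045772 = 13^3 · (476).)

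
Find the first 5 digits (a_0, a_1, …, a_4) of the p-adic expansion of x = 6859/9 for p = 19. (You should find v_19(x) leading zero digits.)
(a_0, …, a_4) = (0, 0, 0, 17, 16)

v_19(6859/9) = 3, so a_0 = ... = a_2 = 0. Factor out: x = 19^3 · u with u = 1/9 a unit in ℤ_19. Expand u iteratively via a_{v+i} = u_i mod 19, u_{i+1} = (u_i − a_{v+i})/19:
  u_0 = 1/9;  a_3 = 17;  u_1 = (u_0 − 17)/19 = -8/9
  u_1 = -8/9;  a_4 = 16;  u_2 = (u_1 − 16)/19 = -8/9
Digits: (0, 0, 0, 17, 16).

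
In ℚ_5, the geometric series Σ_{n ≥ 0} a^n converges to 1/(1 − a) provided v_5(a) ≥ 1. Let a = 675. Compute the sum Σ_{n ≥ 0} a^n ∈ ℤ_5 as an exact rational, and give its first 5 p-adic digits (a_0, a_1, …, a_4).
Σ a^n = 1/(1 − a) = -1/674;  first 5 digits = (1, 0, 2, 0, 0)

v_5(a) = 2 ≥ 1, so the series converges in ℤ_5 to 1/(1 − a) = 1/(1 − 675) = -1/674. Expand this rational in ℤ_5: compute digits iteratively via d_i = x_i mod 5, x_{i+1} = (x_i − d_i)/5. The first 5 digits are (1, 0, 2, 0, 0).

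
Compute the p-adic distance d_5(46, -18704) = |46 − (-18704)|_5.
d_5(46, -18704) = 1/3125

Step 1 — x − y = 46 − (-18704) = 18750. Step 2 — v_5(18750) = 5 (factor: 18750 = (5^5 · 6); the sign does not affect v_p). Step 3 — |x − y|_5 = 5^{-5} = 1/3125.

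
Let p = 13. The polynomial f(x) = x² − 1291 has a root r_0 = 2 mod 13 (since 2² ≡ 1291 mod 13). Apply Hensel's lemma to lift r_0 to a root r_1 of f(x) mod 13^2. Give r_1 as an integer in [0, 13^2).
r_1 = 28 (mod 169)

Hensel's recurrence: r_{i+1} = r_i − f(r_i)·(f′(r_i))^{-1} mod 13^{i+2}, with f′(x) = 2x. Iterate:
  r_0 = 2 (mod 13)
  r_1 = 28 (mod 169)
Final: r_1 = 28, and one checks f(r_1) ≡ 0 mod 13^2.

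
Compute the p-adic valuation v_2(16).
v_2(16) = 4

v_2(n) is the largest exponent k such that 2^k divides n. Factor out: 16 = 2^4 · 1. (Sign doesn't affect v_p.) So v_2(16) = 4.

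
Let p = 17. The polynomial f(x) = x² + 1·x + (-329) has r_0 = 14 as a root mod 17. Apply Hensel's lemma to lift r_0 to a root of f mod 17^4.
r_3 = 38774 (mod 83521)

Hensel: r_{i+1} = r_i − f(r_i)·(f′(r_i))^{-1} mod 17^{i+2}, f′(x) = 2x + 1. Iterate:
  r_0 = 14 (mod 17)
  r_1 = 48 (mod 289)
  r_2 = 4383 (mod 4913)
  r_3 = 38774 (mod 83521)
Final: r = 38774 satisfies f(r) ≡ 0 mod 17^4.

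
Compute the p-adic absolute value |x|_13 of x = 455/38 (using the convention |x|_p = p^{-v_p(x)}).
|455/38|_13 = 1/13

Step 1 — compute v_13(x) by factoring powers of 13 out of the numerator and denominator: v_13(455/38) = 1. Step 2 — apply |x|_p = p^{-v_p(x)} = 13^{-1} = 1/13.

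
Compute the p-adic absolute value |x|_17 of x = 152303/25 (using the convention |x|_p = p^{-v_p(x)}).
|152303/25|_17 = 1/4913

Step 1 — compute v_17(x) by factoring powers of 17 out of the numerator and denominator: v_17(152303/25) = 3. Step 2 — apply |x|_p = p^{-v_p(x)} = 17^{-3} = 1/4913.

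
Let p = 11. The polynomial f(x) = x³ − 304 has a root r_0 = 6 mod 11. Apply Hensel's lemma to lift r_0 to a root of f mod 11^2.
r_1 = 83 (mod 121)

Hensel: r_{i+1} = r_i − f(r_i)/f′(r_i) mod 11^{i+2}, where f′(x) = 3x². Iterate:
  r_0 = 6 (mod 11)
  r_1 = 83 (mod 121)
Final: r = 83 with f(r) ≡ 0 mod 11^2.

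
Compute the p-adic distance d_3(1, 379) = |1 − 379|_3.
d_3(1, 379) = 1/27

Step 1 — x − y = 1 − 379 = -378. Step 2 — v_3(-378) = 3 (factor: -378 = −(3^3 · 14); the sign does not affect v_p). Step 3 — |x − y|_3 = 3^{-3} = 1/27.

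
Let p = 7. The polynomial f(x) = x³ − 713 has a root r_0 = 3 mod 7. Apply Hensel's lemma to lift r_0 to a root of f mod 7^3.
r_2 = 3 (mod 343)

Hensel: r_{i+1} = r_i − f(r_i)/f′(r_i) mod 7^{i+2}, where f′(x) = 3x². Iterate:
  r_0 = 3 (mod 7)
  r_1 = 3 (mod 49)
  r_2 = 3 (mod 343)
Final: r = 3 with f(r) ≡ 0 mod 7^3.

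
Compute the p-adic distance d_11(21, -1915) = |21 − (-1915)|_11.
d_11(21, -1915) = 1/121

Step 1 — x − y = 21 − (-1915) = 1936. Step 2 — v_11(1936) = 2 (factor: 1936 = (11^2 · 16); the sign does not affect v_p). Step 3 — |x − y|_11 = 11^{-2} = 1/121.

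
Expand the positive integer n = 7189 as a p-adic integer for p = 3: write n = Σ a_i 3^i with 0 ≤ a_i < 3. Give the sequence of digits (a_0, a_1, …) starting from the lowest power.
(a_0, a_1, …) = (1, 2, 0, 2, 1, 2, 0, 0, 1)

Repeated division by 3 gives the digits low-to-high: 7189 = 1 + 2·3^1 + 2·3^3 + 1·3^4 + 2·3^5 + 1·3^8. Digit sequence: (1, 2, 0, 2, 1, 2, 0, 0, 1).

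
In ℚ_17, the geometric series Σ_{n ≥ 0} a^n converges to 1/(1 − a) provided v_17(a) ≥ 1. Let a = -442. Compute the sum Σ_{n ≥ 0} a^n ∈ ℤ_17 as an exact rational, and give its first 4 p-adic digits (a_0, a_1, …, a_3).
Σ a^n = 1/(1 − a) = 1/443;  first 4 digits = (1, 8, 11, 7)

v_17(a) = 1 ≥ 1, so the series converges in ℤ_17 to 1/(1 − a) = 1/(1 − (-442)) = 1/443. Expand this rational in ℤ_17: compute digits iteratively via d_i = x_i mod 17, x_{i+1} = (x_i − d_i)/17. The first 4 digits are (1, 8, 11, 7).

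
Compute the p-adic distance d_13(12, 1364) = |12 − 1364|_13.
d_13(12, 1364) = 1/169

Step 1 — x − y = 12 − 1364 = -1352. Step 2 — v_13(-1352) = 2 (factor: -1352 = −(13^2 · 8); the sign does not affect v_p). Step 3 — |x − y|_13 = 13^{-2} = 1/169.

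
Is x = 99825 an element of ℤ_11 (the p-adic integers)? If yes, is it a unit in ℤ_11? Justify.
x ∈ ℤ_11 but not a unit; v_11(x) = 3 > 0

ℤ_11 = {x ∈ ℚ_11 : v_11(x) ≥ 0} and ℤ_11^× = {x ∈ ℤ_11 : v_11(x) = 0}. Here v_11(99825) = v_11(num) − v_11(den) = 3; compare against these criteria.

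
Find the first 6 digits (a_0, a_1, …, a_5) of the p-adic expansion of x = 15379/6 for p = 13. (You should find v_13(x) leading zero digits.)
(a_0, …, a_5) = (0, 0, 0, 12, 10, 10)

v_13(15379/6) = 3, so a_0 = ... = a_2 = 0. Factor out: x = 13^3 · u with u = 7/6 a unit in ℤ_13. Expand u iteratively via a_{v+i} = u_i mod 13, u_{i+1} = (u_i − a_{v+i})/13:
  u_0 = 7/6;  a_3 = 12;  u_1 = (u_0 − 12)/13 = -5/6
  u_1 = -5/6;  a_4 = 10;  u_2 = (u_1 − 10)/13 = -5/6
  u_2 = -5/6;  a_5 = 10;  u_3 = (u_2 − 10)/13 = -5/6
Digits: (0, 0, 0, 12, 10, 10).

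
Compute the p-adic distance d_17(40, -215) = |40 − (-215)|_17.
d_17(40, -215) = 1/17

Step 1 — x − y = 40 − (-215) = 255. Step 2 — v_17(255) = 1 (factor: 255 = (17^1 · 15); the sign does not affect v_p). Step 3 — |x − y|_17 = 17^{-1} = 1/17.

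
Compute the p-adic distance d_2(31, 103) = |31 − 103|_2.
d_2(31, 103) = 1/8

Step 1 — x − y = 31 − 103 = -72. Step 2 — v_2(-72) = 3 (factor: -72 = −(2^3 · 9); the sign does not affect v_p). Step 3 — |x − y|_2 = 2^{-3} = 1/8.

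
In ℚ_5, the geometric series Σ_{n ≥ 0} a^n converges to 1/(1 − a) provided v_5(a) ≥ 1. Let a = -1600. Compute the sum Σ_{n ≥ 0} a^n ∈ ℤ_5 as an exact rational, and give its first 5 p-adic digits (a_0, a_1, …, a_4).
Σ a^n = 1/(1 − a) = 1/1601;  first 5 digits = (1, 0, 1, 2, 3)

v_5(a) = 2 ≥ 1, so the series converges in ℤ_5 to 1/(1 − a) = 1/(1 − (-1600)) = 1/1601. Expand this rational in ℤ_5: compute digits iteratively via d_i = x_i mod 5, x_{i+1} = (x_i − d_i)/5. The first 5 digits are (1, 0, 1, 2, 3).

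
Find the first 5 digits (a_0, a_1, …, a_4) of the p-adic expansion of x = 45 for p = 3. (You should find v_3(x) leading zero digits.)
(a_0, …, a_4) = (0, 0, 2, 1, 0)

v_3(45) = 2, so a_0 = ... = a_1 = 0. Factor out: x = 3^2 · u with u = 5 a unit in ℤ_3. Expand u iteratively via a_{v+i} = u_i mod 3, u_{i+1} = (u_i − a_{v+i})/3:
  u_0 = 5;  a_2 = 2;  u_1 = (u_0 − 2)/3 = 1
  u_1 = 1;  a_3 = 1;  u_2 = (u_1 − 1)/3 = 0
  u_2 = 0;  a_4 = 0;  u_3 = (u_2 − 0)/3 = 0
Digits: (0, 0, 2, 1, 0).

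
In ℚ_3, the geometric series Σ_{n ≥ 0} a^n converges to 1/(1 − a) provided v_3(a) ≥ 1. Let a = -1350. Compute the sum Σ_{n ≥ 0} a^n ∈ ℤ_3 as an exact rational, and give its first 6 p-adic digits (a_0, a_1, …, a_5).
Σ a^n = 1/(1 − a) = 1/1351;  first 6 digits = (1, 0, 0, 1, 1, 0)

v_3(a) = 3 ≥ 1, so the series converges in ℤ_3 to 1/(1 − a) = 1/(1 − (-1350)) = 1/1351. Expand this rational in ℤ_3: compute digits iteratively via d_i = x_i mod 3, x_{i+1} = (x_i − d_i)/3. The first 6 digits are (1, 0, 0, 1, 1, 0).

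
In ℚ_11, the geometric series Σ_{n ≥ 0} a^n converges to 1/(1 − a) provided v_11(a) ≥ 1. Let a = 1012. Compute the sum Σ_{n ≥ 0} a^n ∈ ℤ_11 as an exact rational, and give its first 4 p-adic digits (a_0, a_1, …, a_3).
Σ a^n = 1/(1 − a) = -1/1011;  first 4 digits = (1, 4, 2, 9)

v_11(a) = 1 ≥ 1, so the series converges in ℤ_11 to 1/(1 − a) = 1/(1 − 1012) = -1/1011. Expand this rational in ℤ_11: compute digits iteratively via d_i = x_i mod 11, x_{i+1} = (x_i − d_i)/11. The first 4 digits are (1, 4, 2, 9).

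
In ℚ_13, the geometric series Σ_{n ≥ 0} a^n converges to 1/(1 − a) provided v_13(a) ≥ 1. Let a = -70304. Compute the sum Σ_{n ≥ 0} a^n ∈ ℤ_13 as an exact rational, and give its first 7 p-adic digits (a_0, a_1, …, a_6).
Σ a^n = 1/(1 − a) = 1/70305;  first 7 digits = (1, 0, 0, 7, 10, 12, 9)

v_13(a) = 3 ≥ 1, so the series converges in ℤ_13 to 1/(1 − a) = 1/(1 − (-70304)) = 1/70305. Expand this rational in ℤ_13: compute digits iteratively via d_i = x_i mod 13, x_{i+1} = (x_i − d_i)/13. The first 7 digits are (1, 0, 0, 7, 10, 12, 9).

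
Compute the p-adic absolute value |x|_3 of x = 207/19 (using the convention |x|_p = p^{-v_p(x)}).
|207/19|_3 = 1/9

Step 1 — compute v_3(x) by factoring powers of 3 out of the numerator and denominator: v_3(207/19) = 2. Step 2 — apply |x|_p = p^{-v_p(x)} = 3^{-2} = 1/9.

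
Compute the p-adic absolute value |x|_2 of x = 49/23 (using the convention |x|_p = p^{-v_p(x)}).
|49/23|_2 = 1

Step 1 — compute v_2(x) by factoring powers of 2 out of the numerator and denominator: v_2(49/23) = 0. Step 2 — apply |x|_p = p^{-v_p(x)} = 2^{0} = 1.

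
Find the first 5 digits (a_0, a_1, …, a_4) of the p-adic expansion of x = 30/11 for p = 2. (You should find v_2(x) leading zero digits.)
(a_0, …, a_4) = (0, 1, 0, 1, 1)

v_2(30/11) = 1, so a_0 = ... = a_0 = 0. Factor out: x = 2^1 · u with u = 15/11 a unit in ℤ_2. Expand u iteratively via a_{v+i} = u_i mod 2, u_{i+1} = (u_i − a_{v+i})/2:
  u_0 = 15/11;  a_1 = 1;  u_1 = (u_0 − 1)/2 = 2/11
  u_1 = 2/11;  a_2 = 0;  u_2 = (u_1 − 0)/2 = 1/11
  u_2 = 1/11;  a_3 = 1;  u_3 = (u_2 − 1)/2 = -5/11
  u_3 = -5/11;  a_4 = 1;  u_4 = (u_3 − 1)/2 = -8/11
Digits: (0, 1, 0, 1, 1).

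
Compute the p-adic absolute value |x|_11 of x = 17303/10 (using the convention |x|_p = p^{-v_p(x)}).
|17303/10|_11 = 1/1331

Step 1 — compute v_11(x) by factoring powers of 11 out of the numerator and denominator: v_11(17303/10) = 3. Step 2 — apply |x|_p = p^{-v_p(x)} = 11^{-3} = 1/1331.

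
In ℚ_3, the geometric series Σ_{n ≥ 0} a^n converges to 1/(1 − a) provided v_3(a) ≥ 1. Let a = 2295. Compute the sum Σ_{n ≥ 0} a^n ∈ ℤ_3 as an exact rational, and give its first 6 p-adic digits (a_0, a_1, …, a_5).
Σ a^n = 1/(1 − a) = -1/2294;  first 6 digits = (1, 0, 0, 1, 1, 0)

v_3(a) = 3 ≥ 1, so the series converges in ℤ_3 to 1/(1 − a) = 1/(1 − 2295) = -1/2294. Expand this rational in ℤ_3: compute digits iteratively via d_i = x_i mod 3, x_{i+1} = (x_i − d_i)/3. The first 6 digits are (1, 0, 0, 1, 1, 0).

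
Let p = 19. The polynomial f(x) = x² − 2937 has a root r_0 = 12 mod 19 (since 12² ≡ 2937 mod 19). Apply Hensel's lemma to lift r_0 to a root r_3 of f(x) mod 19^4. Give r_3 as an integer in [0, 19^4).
r_3 = 18404 (mod 130321)

Hensel's recurrence: r_{i+1} = r_i − f(r_i)·(f′(r_i))^{-1} mod 19^{i+2}, with f′(x) = 2x. Iterate:
  r_0 = 12 (mod 19)
  r_1 = 354 (mod 361)
  r_2 = 4686 (mod 6859)
  r_3 = 18404 (mod 130321)
Final: r_3 = 18404, and one checks f(r_3) ≡ 0 mod 19^4.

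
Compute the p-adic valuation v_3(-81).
v_3(-81) = 4

v_3(n) is the largest exponent k such that 3^k divides n. Factor out: -81 = -3^4 · 1. (Sign doesn't affect v_p.) So v_3(-81) = 4.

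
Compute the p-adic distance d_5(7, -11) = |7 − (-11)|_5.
d_5(7, -11) = 1

Step 1 — x − y = 7 − (-11) = 18. Step 2 — v_5(18) = 0 (factor: 18 = (5^0 · 18); the sign does not affect v_p). Step 3 — |x − y|_5 = 5^{0} = 1.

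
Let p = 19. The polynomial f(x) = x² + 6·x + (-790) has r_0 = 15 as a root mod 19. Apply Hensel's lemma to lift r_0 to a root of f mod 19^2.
r_1 = 319 (mod 361)

Hensel: r_{i+1} = r_i − f(r_i)·(f′(r_i))^{-1} mod 19^{i+2}, f′(x) = 2x + 6. Iterate:
  r_0 = 15 (mod 19)
  r_1 = 319 (mod 361)
Final: r = 319 satisfies f(r) ≡ 0 mod 19^2.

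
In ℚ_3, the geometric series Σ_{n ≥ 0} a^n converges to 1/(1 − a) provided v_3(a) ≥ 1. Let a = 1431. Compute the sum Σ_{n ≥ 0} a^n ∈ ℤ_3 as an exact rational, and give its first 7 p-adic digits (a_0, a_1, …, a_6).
Σ a^n = 1/(1 − a) = -1/1430;  first 7 digits = (1, 0, 0, 2, 2, 2, 2)

v_3(a) = 3 ≥ 1, so the series converges in ℤ_3 to 1/(1 − a) = 1/(1 − 1431) = -1/1430. Expand this rational in ℤ_3: compute digits iteratively via d_i = x_i mod 3, x_{i+1} = (x_i − d_i)/3. The first 7 digits are (1, 0, 0, 2, 2, 2, 2).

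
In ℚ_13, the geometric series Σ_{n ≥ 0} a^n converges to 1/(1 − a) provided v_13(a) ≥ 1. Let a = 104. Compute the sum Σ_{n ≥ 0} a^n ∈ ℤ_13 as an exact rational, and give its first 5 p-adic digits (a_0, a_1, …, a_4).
Σ a^n = 1/(1 − a) = -1/103;  first 5 digits = (1, 8, 12, 9, 1)

v_13(a) = 1 ≥ 1, so the series converges in ℤ_13 to 1/(1 − a) = 1/(1 − 104) = -1/103. Expand this rational in ℤ_13: compute digits iteratively via d_i = x_i mod 13, x_{i+1} = (x_i − d_i)/13. The first 5 digits are (1, 8, 12, 9, 1).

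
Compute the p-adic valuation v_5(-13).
v_5(-13) = 0

v_5(n) is the largest exponent k such that 5^k divides n. Factor out: -13 = -5^0 · 13. (Sign doesn't affect v_p.) So v_5(-13) = 0.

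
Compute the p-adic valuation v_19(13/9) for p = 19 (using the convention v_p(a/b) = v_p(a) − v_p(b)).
v_19(13/9) = 0

Factor powers of 19 from the numerator and denominator of the reduced fraction: 13 = 19^0 · 13 and 9 = 19^0 · 9. Apply v_p(a/b) = v_p(a) − v_p(b): v_19(13/9) = 0 − 0 = 0.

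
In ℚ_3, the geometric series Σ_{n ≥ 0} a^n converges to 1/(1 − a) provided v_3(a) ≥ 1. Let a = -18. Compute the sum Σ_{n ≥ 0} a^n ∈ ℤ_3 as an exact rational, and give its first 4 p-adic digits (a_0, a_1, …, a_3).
Σ a^n = 1/(1 − a) = 1/19;  first 4 digits = (1, 0, 1, 2)

v_3(a) = 2 ≥ 1, so the series converges in ℤ_3 to 1/(1 − a) = 1/(1 − (-18)) = 1/19. Expand this rational in ℤ_3: compute digits iteratively via d_i = x_i mod 3, x_{i+1} = (x_i − d_i)/3. The first 4 digits are (1, 0, 1, 2).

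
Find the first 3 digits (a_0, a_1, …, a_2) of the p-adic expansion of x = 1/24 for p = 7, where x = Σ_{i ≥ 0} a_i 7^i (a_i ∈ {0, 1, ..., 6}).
(a_0, …, a_2) = (5, 6, 4)

v_7(1/24) = 0 (numerator and denominator both coprime to 7), so x ∈ ℤ_7^×. Compute digits iteratively via a_i = x_i mod 7, x_{i+1} = (x_i − a_i)/7, with x_0 = x:
  x_0 = 1/24;  a_0 = 5;  x_1 = (x_0 − 5)/7 = -17/24
  x_1 = -17/24;  a_1 = 6;  x_2 = (x_1 − 6)/7 = -23/24
  x_2 = -23/24;  a_2 = 4;  x_3 = (x_2 − 4)/7 = -17/24
Digits: (5, 6, 4).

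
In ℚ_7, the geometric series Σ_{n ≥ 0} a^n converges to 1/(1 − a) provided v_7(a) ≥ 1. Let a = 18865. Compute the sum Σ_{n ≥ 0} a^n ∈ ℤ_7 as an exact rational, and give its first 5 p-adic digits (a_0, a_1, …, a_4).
Σ a^n = 1/(1 − a) = -1/18864;  first 5 digits = (1, 0, 0, 6, 0)

v_7(a) = 3 ≥ 1, so the series converges in ℤ_7 to 1/(1 − a) = 1/(1 − 18865) = -1/18864. Expand this rational in ℤ_7: compute digits iteratively via d_i = x_i mod 7, x_{i+1} = (x_i − d_i)/7. The first 5 digits are (1, 0, 0, 6, 0).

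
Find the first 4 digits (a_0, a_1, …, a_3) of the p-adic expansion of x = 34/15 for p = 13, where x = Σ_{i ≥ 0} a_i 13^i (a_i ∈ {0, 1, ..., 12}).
(a_0, …, a_3) = (4, 12, 6, 9)

v_13(34/15) = 0 (numerator and denominator both coprime to 13), so x ∈ ℤ_13^×. Compute digits iteratively via a_i = x_i mod 13, x_{i+1} = (x_i − a_i)/13, with x_0 = x:
  x_0 = 34/15;  a_0 = 4;  x_1 = (x_0 − 4)/13 = -2/15
  x_1 = -2/15;  a_1 = 12;  x_2 = (x_1 − 12)/13 = -14/15
  x_2 = -14/15;  a_2 = 6;  x_3 = (x_2 − 6)/13 = -8/15
  x_3 = -8/15;  a_3 = 9;  x_4 = (x_3 − 9)/13 = -11/15
Digits: (4, 12, 6, 9).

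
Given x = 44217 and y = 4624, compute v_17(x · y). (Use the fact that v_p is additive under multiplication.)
v_17(204459408) = 5

v_p(x) = 3 (factor: 44217 = 17^3 · 9); v_p(y) = 2 (factor: 4624 = 17^2 · 16). Additivity: v_p(xy) = v_p(x) + v_p(y) = 3 + 2 = 5. (Direct check: xy = 204459408 = 17^5 · (144).)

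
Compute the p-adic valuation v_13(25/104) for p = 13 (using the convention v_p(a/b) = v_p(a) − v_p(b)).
v_13(25/104) = -1

Factor powers of 13 from the numerator and denominator of the reduced fraction: 25 = 13^0 · 25 and 104 = 13^1 · 8. Apply v_p(a/b) = v_p(a) − v_p(b): v_13(25/104) = 0 − 1 = -1.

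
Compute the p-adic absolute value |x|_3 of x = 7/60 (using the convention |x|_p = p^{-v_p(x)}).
|7/60|_3 = 3

Step 1 — compute v_3(x) by factoring powers of 3 out of the numerator and denominator: v_3(7/60) = -1. Step 2 — apply |x|_p = p^{-v_p(x)} = 3^{1} = 3.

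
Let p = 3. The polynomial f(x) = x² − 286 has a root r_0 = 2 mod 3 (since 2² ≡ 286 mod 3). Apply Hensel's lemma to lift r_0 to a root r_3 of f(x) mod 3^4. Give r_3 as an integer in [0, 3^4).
r_3 = 23 (mod 81)

Hensel's recurrence: r_{i+1} = r_i − f(r_i)·(f′(r_i))^{-1} mod 3^{i+2}, with f′(x) = 2x. Iterate:
  r_0 = 2 (mod 3)
  r_1 = 5 (mod 9)
  r_2 = 23 (mod 27)
  r_3 = 23 (mod 81)
Final: r_3 = 23, and one checks f(r_3) ≡ 0 mod 3^4.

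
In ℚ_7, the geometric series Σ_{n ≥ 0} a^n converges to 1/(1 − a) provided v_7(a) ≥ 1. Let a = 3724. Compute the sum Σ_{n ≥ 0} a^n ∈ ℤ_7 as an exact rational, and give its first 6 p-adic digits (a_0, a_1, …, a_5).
Σ a^n = 1/(1 − a) = -1/3723;  first 6 digits = (1, 0, 6, 3, 2, 6)

v_7(a) = 2 ≥ 1, so the series converges in ℤ_7 to 1/(1 − a) = 1/(1 − 3724) = -1/3723. Expand this rational in ℤ_7: compute digits iteratively via d_i = x_i mod 7, x_{i+1} = (x_i − d_i)/7. The first 6 digits are (1, 0, 6, 3, 2, 6).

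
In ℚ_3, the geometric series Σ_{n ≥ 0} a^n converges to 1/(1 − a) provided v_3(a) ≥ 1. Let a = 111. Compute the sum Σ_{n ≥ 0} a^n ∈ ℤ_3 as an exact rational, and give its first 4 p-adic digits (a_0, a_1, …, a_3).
Σ a^n = 1/(1 − a) = -1/110;  first 4 digits = (1, 1, 1, 2)

v_3(a) = 1 ≥ 1, so the series converges in ℤ_3 to 1/(1 − a) = 1/(1 − 111) = -1/110. Expand this rational in ℤ_3: compute digits iteratively via d_i = x_i mod 3, x_{i+1} = (x_i − d_i)/3. The first 4 digits are (1, 1, 1, 2).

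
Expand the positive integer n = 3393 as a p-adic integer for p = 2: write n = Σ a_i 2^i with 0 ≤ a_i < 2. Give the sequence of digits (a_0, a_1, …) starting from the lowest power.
(a_0, a_1, …) = (1, 0, 0, 0, 0, 0, 1, 0, 1, 0, 1, 1)

Repeated division by 2 gives the digits low-to-high: 3393 = 1 + 1·2^6 + 1·2^8 + 1·2^10 + 1·2^11. Digit sequence: (1, 0, 0, 0, 0, 0, 1, 0, 1, 0, 1, 1).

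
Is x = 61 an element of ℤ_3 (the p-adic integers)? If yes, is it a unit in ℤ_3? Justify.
x ∈ ℤ_3^× (unit); v_3(x) = 0

ℤ_3 = {x ∈ ℚ_3 : v_3(x) ≥ 0} and ℤ_3^× = {x ∈ ℤ_3 : v_3(x) = 0}. Here v_3(61) = v_3(num) − v_3(den) = 0; compare against these criteria.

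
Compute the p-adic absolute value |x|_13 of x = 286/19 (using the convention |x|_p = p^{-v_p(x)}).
|286/19|_13 = 1/13

Step 1 — compute v_13(x) by factoring powers of 13 out of the numerator and denominator: v_13(286/19) = 1. Step 2 — apply |x|_p = p^{-v_p(x)} = 13^{-1} = 1/13.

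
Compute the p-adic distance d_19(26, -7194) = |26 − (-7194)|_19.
d_19(26, -7194) = 1/361

Step 1 — x − y = 26 − (-7194) = 7220. Step 2 — v_19(7220) = 2 (factor: 7220 = (19^2 · 20); the sign does not affect v_p). Step 3 — |x − y|_19 = 19^{-2} = 1/361.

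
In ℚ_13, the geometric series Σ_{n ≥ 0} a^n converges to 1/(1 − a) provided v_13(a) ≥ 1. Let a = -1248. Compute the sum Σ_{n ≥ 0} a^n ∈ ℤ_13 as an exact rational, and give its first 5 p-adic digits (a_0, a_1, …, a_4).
Σ a^n = 1/(1 − a) = 1/1249;  first 5 digits = (1, 8, 4, 11, 1)

v_13(a) = 1 ≥ 1, so the series converges in ℤ_13 to 1/(1 − a) = 1/(1 − (-1248)) = 1/1249. Expand this rational in ℤ_13: compute digits iteratively via d_i = x_i mod 13, x_{i+1} = (x_i − d_i)/13. The first 5 digits are (1, 8, 4, 11, 1).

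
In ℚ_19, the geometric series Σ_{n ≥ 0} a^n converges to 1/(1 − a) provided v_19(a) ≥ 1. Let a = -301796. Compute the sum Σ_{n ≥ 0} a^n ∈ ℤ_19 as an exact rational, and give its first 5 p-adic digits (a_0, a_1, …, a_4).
Σ a^n = 1/(1 − a) = 1/301797;  first 5 digits = (1, 0, 0, 13, 16)

v_19(a) = 3 ≥ 1, so the series converges in ℤ_19 to 1/(1 − a) = 1/(1 − (-301796)) = 1/301797. Expand this rational in ℤ_19: compute digits iteratively via d_i = x_i mod 19, x_{i+1} = (x_i − d_i)/19. The first 5 digits are (1, 0, 0, 13, 16).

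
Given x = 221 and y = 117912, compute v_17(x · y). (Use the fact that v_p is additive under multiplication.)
v_17(26058552) = 4

v_p(x) = 1 (factor: 221 = 17^1 · 13); v_p(y) = 3 (factor: 117912 = 17^3 · 24). Additivity: v_p(xy) = v_p(x) + v_p(y) = 1 + 3 = 4. (Direct check: xy = 26058552 = 17^4 · (312).)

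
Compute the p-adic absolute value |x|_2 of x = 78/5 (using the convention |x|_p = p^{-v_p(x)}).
|78/5|_2 = 1/2

Step 1 — compute v_2(x) by factoring powers of 2 out of the numerator and denominator: v_2(78/5) = 1. Step 2 — apply |x|_p = p^{-v_p(x)} = 2^{-1} = 1/2.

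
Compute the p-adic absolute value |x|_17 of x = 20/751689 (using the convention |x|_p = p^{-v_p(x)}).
|20/751689|_17 = 83521

Step 1 — compute v_17(x) by factoring powers of 17 out of the numerator and denominator: v_17(20/751689) = -4. Step 2 — apply |x|_p = p^{-v_p(x)} = 17^{4} = 83521.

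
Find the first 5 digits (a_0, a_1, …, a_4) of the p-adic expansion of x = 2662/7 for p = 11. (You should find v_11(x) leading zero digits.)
(a_0, …, a_4) = (0, 0, 0, 5, 9)

v_11(2662/7) = 3, so a_0 = ... = a_2 = 0. Factor out: x = 11^3 · u with u = 2/7 a unit in ℤ_11. Expand u iteratively via a_{v+i} = u_i mod 11, u_{i+1} = (u_i − a_{v+i})/11:
  u_0 = 2/7;  a_3 = 5;  u_1 = (u_0 − 5)/11 = -3/7
  u_1 = -3/7;  a_4 = 9;  u_2 = (u_1 − 9)/11 = -6/7
Digits: (0, 0, 0, 5, 9).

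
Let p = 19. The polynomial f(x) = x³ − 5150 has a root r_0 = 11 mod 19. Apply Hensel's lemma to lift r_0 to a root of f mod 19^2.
r_1 = 296 (mod 361)

Hensel: r_{i+1} = r_i − f(r_i)/f′(r_i) mod 19^{i+2}, where f′(x) = 3x². Iterate:
  r_0 = 11 (mod 19)
  r_1 = 296 (mod 361)
Final: r = 296 with f(r) ≡ 0 mod 19^2.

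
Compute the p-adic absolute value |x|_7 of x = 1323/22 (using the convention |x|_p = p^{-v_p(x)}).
|1323/22|_7 = 1/49

Step 1 — compute v_7(x) by factoring powers of 7 out of the numerator and denominator: v_7(1323/22) = 2. Step 2 — apply |x|_p = p^{-v_p(x)} = 7^{-2} = 1/49.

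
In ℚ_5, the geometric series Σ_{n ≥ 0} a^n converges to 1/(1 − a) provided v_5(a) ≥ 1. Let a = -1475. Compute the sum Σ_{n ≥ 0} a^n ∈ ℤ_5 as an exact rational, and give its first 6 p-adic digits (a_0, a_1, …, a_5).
Σ a^n = 1/(1 − a) = 1/1476;  first 6 digits = (1, 0, 1, 3, 3, 0)

v_5(a) = 2 ≥ 1, so the series converges in ℤ_5 to 1/(1 − a) = 1/(1 − (-1475)) = 1/1476. Expand this rational in ℤ_5: compute digits iteratively via d_i = x_i mod 5, x_{i+1} = (x_i − d_i)/5. The first 6 digits are (1, 0, 1, 3, 3, 0).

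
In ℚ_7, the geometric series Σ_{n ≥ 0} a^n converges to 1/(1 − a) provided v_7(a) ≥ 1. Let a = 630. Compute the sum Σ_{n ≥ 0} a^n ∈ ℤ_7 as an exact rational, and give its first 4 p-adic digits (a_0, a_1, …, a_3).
Σ a^n = 1/(1 − a) = -1/629;  first 4 digits = (1, 6, 6, 2)

v_7(a) = 1 ≥ 1, so the series converges in ℤ_7 to 1/(1 − a) = 1/(1 − 630) = -1/629. Expand this rational in ℤ_7: compute digits iteratively via d_i = x_i mod 7, x_{i+1} = (x_i − d_i)/7. The first 4 digits are (1, 6, 6, 2).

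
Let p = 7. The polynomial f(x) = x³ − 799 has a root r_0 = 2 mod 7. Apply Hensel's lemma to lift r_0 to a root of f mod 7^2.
r_1 = 23 (mod 49)

Hensel: r_{i+1} = r_i − f(r_i)/f′(r_i) mod 7^{i+2}, where f′(x) = 3x². Iterate:
  r_0 = 2 (mod 7)
  r_1 = 23 (mod 49)
Final: r = 23 with f(r) ≡ 0 mod 7^2.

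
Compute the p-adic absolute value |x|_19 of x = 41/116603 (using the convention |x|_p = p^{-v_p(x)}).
|41/116603|_19 = 6859

Step 1 — compute v_19(x) by factoring powers of 19 out of the numerator and denominator: v_19(41/116603) = -3. Step 2 — apply |x|_p = p^{-v_p(x)} = 19^{3} = 6859.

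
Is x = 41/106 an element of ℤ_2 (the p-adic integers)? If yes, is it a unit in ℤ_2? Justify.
x ∉ ℤ_2 (v_2(x) = -1 < 0)

ℤ_2 = {x ∈ ℚ_2 : v_2(x) ≥ 0} and ℤ_2^× = {x ∈ ℤ_2 : v_2(x) = 0}. Here v_2(41/106) = v_2(num) − v_2(den) = -1; compare against these criteria.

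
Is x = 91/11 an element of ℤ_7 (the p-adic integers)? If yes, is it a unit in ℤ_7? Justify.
x ∈ ℤ_7 but not a unit; v_7(x) = 1 > 0

ℤ_7 = {x ∈ ℚ_7 : v_7(x) ≥ 0} and ℤ_7^× = {x ∈ ℤ_7 : v_7(x) = 0}. Here v_7(91/11) = v_7(num) − v_7(den) = 1; compare against these criteria.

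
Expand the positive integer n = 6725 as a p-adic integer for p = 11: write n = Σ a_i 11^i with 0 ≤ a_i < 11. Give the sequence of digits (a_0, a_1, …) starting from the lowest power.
(a_0, a_1, …) = (4, 6, 0, 5)

Repeated division by 11 gives the digits low-to-high: 6725 = 4 + 6·11^1 + 5·11^3. Digit sequence: (4, 6, 0, 5).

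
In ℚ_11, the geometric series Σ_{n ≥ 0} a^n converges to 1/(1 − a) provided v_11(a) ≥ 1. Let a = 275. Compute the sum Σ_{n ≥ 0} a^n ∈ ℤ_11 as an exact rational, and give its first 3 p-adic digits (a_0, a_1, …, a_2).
Σ a^n = 1/(1 − a) = -1/274;  first 3 digits = (1, 3, 0)

v_11(a) = 1 ≥ 1, so the series converges in ℤ_11 to 1/(1 − a) = 1/(1 − 275) = -1/274. Expand this rational in ℤ_11: compute digits iteratively via d_i = x_i mod 11, x_{i+1} = (x_i − d_i)/11. The first 3 digits are (1, 3, 0).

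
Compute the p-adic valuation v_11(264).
v_11(264) = 1

v_11(n) is the largest exponent k such that 11^k divides n. Factor out: 264 = 11^1 · 24. (Sign doesn't affect v_p.) So v_11(264) = 1.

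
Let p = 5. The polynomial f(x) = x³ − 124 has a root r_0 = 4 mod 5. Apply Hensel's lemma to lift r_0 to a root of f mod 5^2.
r_1 = 24 (mod 25)

Hensel: r_{i+1} = r_i − f(r_i)/f′(r_i) mod 5^{i+2}, where f′(x) = 3x². Iterate:
  r_0 = 4 (mod 5)
  r_1 = 24 (mod 25)
Final: r = 24 with f(r) ≡ 0 mod 5^2.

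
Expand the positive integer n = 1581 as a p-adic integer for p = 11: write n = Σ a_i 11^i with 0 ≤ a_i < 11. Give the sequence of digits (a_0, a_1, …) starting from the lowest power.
(a_0, a_1, …) = (8, 0, 2, 1)

Repeated division by 11 gives the digits low-to-high: 1581 = 8 + 2·11^2 + 1·11^3. Digit sequence: (8, 0, 2, 1).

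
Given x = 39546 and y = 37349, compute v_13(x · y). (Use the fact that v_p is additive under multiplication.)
v_13(1477003554) = 6

v_p(x) = 3 (factor: 39546 = 13^3 · 18); v_p(y) = 3 (factor: 37349 = 13^3 · 17). Additivity: v_p(xy) = v_p(x) + v_p(y) = 3 + 3 = 6. (Direct check: xy = 1477003554 = 13^6 · (306).)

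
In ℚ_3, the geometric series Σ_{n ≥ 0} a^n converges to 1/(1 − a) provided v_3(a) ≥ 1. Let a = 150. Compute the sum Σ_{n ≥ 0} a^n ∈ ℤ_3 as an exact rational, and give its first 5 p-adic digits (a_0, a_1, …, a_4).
Σ a^n = 1/(1 − a) = -1/149;  first 5 digits = (1, 2, 2, 0, 1)

v_3(a) = 1 ≥ 1, so the series converges in ℤ_3 to 1/(1 − a) = 1/(1 − 150) = -1/149. Expand this rational in ℤ_3: compute digits iteratively via d_i = x_i mod 3, x_{i+1} = (x_i − d_i)/3. The first 5 digits are (1, 2, 2, 0, 1).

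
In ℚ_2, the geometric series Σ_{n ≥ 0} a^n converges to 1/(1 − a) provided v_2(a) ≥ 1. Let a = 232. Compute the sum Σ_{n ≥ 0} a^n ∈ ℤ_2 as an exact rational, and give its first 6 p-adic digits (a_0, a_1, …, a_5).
Σ a^n = 1/(1 − a) = -1/231;  first 6 digits = (1, 0, 0, 1, 0, 1)

v_2(a) = 3 ≥ 1, so the series converges in ℤ_2 to 1/(1 − a) = 1/(1 − 232) = -1/231. Expand this rational in ℤ_2: compute digits iteratively via d_i = x_i mod 2, x_{i+1} = (x_i − d_i)/2. The first 6 digits are (1, 0, 0, 1, 0, 1).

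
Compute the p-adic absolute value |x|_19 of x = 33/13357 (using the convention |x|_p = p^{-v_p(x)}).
|33/13357|_19 = 361

Step 1 — compute v_19(x) by factoring powers of 19 out of the numerator and denominator: v_19(33/13357) = -2. Step 2 — apply |x|_p = p^{-v_p(x)} = 19^{2} = 361.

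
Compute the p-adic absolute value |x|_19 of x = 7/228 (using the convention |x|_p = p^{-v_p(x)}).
|7/228|_19 = 19

Step 1 — compute v_19(x) by factoring powers of 19 out of the numerator and denominator: v_19(7/228) = -1. Step 2 — apply |x|_p = p^{-v_p(x)} = 19^{1} = 19.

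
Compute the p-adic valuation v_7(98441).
v_7(98441) = 4

v_7(n) is the largest exponent k such that 7^k divides n. Factor out: 98441 = 7^4 · 41. (Sign doesn't affect v_p.) So v_7(98441) = 4.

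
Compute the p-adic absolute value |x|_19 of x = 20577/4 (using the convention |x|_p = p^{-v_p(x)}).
|20577/4|_19 = 1/6859

Step 1 — compute v_19(x) by factoring powers of 19 out of the numerator and denominator: v_19(20577/4) = 3. Step 2 — apply |x|_p = p^{-v_p(x)} = 19^{-3} = 1/6859.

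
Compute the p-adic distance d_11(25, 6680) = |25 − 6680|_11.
d_11(25, 6680) = 1/1331

Step 1 — x − y = 25 − 6680 = -6655. Step 2 — v_11(-6655) = 3 (factor: -6655 = −(11^3 · 5); the sign does not affect v_p). Step 3 — |x − y|_11 = 11^{-3} = 1/1331.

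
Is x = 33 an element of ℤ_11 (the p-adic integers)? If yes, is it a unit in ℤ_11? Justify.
x ∈ ℤ_11 but not a unit; v_11(x) = 1 > 0

ℤ_11 = {x ∈ ℚ_11 : v_11(x) ≥ 0} and ℤ_11^× = {x ∈ ℤ_11 : v_11(x) = 0}. Here v_11(33) = v_11(num) − v_11(den) = 1; compare against these criteria.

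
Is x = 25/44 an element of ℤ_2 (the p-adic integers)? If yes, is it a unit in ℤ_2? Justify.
x ∉ ℤ_2 (v_2(x) = -2 < 0)

ℤ_2 = {x ∈ ℚ_2 : v_2(x) ≥ 0} and ℤ_2^× = {x ∈ ℤ_2 : v_2(x) = 0}. Here v_2(25/44) = v_2(num) − v_2(den) = -2; compare against these criteria.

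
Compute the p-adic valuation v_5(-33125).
v_5(-33125) = 4

v_5(n) is the largest exponent k such that 5^k divides n. Factor out: -33125 = -5^4 · 53. (Sign doesn't affect v_p.) So v_5(-33125) = 4.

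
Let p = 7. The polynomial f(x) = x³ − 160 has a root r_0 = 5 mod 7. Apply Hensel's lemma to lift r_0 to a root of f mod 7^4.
r_3 = 453 (mod 2401)

Hensel: r_{i+1} = r_i − f(r_i)/f′(r_i) mod 7^{i+2}, where f′(x) = 3x². Iterate:
  r_0 = 5 (mod 7)
  r_1 = 12 (mod 49)
  r_2 = 110 (mod 343)
  r_3 = 453 (mod 2401)
Final: r = 453 with f(r) ≡ 0 mod 7^4.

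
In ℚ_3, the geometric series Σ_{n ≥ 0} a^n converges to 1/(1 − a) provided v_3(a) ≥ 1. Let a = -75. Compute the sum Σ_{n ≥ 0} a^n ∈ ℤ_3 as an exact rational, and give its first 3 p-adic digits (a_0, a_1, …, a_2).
Σ a^n = 1/(1 − a) = 1/76;  first 3 digits = (1, 2, 1)

v_3(a) = 1 ≥ 1, so the series converges in ℤ_3 to 1/(1 − a) = 1/(1 − (-75)) = 1/76. Expand this rational in ℤ_3: compute digits iteratively via d_i = x_i mod 3, x_{i+1} = (x_i − d_i)/3. The first 3 digits are (1, 2, 1).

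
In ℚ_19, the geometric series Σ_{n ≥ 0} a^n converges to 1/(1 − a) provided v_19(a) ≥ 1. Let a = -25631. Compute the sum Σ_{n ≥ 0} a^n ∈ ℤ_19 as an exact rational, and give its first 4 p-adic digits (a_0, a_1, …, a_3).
Σ a^n = 1/(1 − a) = 1/25632;  first 4 digits = (1, 0, 5, 15)

v_19(a) = 2 ≥ 1, so the series converges in ℤ_19 to 1/(1 − a) = 1/(1 − (-25631)) = 1/25632. Expand this rational in ℤ_19: compute digits iteratively via d_i = x_i mod 19, x_{i+1} = (x_i − d_i)/19. The first 4 digits are (1, 0, 5, 15).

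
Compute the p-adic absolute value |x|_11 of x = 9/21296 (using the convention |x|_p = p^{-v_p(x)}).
|9/21296|_11 = 1331

Step 1 — compute v_11(x) by factoring powers of 11 out of the numerator and denominator: v_11(9/21296) = -3. Step 2 — apply |x|_p = p^{-v_p(x)} = 11^{3} = 1331.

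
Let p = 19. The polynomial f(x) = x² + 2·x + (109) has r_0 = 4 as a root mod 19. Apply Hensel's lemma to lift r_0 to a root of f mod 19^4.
r_3 = 96486 (mod 130321)

Hensel: r_{i+1} = r_i − f(r_i)·(f′(r_i))^{-1} mod 19^{i+2}, f′(x) = 2x + 2. Iterate:
  r_0 = 4 (mod 19)
  r_1 = 99 (mod 361)
  r_2 = 460 (mod 6859)
  r_3 = 96486 (mod 130321)
Final: r = 96486 satisfies f(r) ≡ 0 mod 19^4.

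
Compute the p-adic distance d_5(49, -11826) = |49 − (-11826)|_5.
d_5(49, -11826) = 1/625

Step 1 — x − y = 49 − (-11826) = 11875. Step 2 — v_5(11875) = 4 (factor: 11875 = (5^4 · 19); the sign does not affect v_p). Step 3 — |x − y|_5 = 5^{-4} = 1/625.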